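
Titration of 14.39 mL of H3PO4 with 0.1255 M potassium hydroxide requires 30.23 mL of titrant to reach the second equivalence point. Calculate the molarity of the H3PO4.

0.132 M

n(KOH) = 0.1255 x 0.03023 = 0.003794 mol.
At the second equivalence point, 2 mol OH^- react per mol H3PO4, so n(H3PO4) = 0.003794 / 2 = 0.001897 mol.
[H3PO4] = 0.001897 / 0.01439 L = 0.132 M.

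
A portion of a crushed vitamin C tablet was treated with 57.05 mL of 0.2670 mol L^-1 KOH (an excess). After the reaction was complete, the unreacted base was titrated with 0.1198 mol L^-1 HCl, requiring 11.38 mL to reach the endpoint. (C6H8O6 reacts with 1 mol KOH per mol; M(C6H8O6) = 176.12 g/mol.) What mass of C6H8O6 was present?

Total n(KOH) added = 0.2670 x 0.05705 = 0.01523 mol.
n(HCl) used = 0.1198 x 0.01138 = 0.001363 mol, which equals the excess n(KOH).
So n(KOH) consumed by the sample = 0.01523 - 0.001363 = 0.01387 mol.
n(C6H8O6) = 0.01387 / 1 = 0.01387 mol.
mass = 0.01387 mol x 176.12 g/mol = 2.44 g.

2.44 g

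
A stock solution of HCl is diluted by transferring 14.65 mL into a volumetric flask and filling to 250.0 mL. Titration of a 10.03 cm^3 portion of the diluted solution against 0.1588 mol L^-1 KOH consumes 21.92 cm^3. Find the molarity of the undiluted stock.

5.92 M

n(KOH) = 0.1588 x 0.02192 = 0.003481 mol.
n(HCl) in the aliquot = 0.003481 mol.
[diluted HCl] = 0.003481 / 0.01003 = 0.3470 M.
Dilution factor = 250.0/14.65 = 17.06, so [stock] = 0.3470 x 17.06 = 5.92 M.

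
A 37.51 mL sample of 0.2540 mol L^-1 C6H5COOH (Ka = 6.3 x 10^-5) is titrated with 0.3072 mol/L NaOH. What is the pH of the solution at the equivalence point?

8.67

n(C6H5COOH) = 0.2540 x 0.03751 = 0.009528 mol; V(NaOH) at equivalence = 0.009528/0.3072 = 0.03101 L.
At equivalence all the acid is converted to C6H5COO-; total volume = 0.03751 + 0.03101 = 0.06852 L, so [C6H5COO-] = 0.009528/0.06852 = 0.1390 M.
Kb = Kw/Ka = 1.0e-14 / 6.3 x 10^-5 = 1.59e-10.
[OH^-] = sqrt(Kb x [C6H5COO-]) = sqrt(1.59e-10 x 0.1390) = 4.70e-6 M.
pOH = 5.33, so pH = 14.00 - 5.33 = 8.67.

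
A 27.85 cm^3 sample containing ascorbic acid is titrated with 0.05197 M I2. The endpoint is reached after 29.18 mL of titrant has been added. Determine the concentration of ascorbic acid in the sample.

n(I2) = 0.05197 x 0.02918 = 0.001516 mol.
From the balanced equation, 1 mol I2 reacts with 1 mol ascorbic acid, so n(ascorbic acid) = 0.001516 x 1/1 = 0.001516 mol.
[ascorbic acid] = 0.001516 / 0.02785 L = 0.0545 M.

0.0545 M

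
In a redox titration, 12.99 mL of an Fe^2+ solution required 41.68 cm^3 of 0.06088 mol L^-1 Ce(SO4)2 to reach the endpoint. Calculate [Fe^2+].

0.195 M

n(Ce(SO4)2) = 0.06088 x 0.04168 = 0.002537 mol.
From the balanced equation, 1 mol Ce(SO4)2 reacts with 1 mol Fe^2+, so n(Fe^2+) = 0.002537 x 1/1 = 0.002537 mol.
[Fe^2+] = 0.002537 / 0.01299 L = 0.195 M.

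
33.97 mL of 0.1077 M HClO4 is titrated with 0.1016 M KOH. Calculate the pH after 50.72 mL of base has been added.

12.25

n(acid) = 0.1077 x 0.03397 = 0.003659 mol; n(KOH) added = 0.1016 x 0.05072 = 0.005153 mol.
Base is in excess by 0.005153 - 0.003659 = 0.001495 mol in a total volume of 0.08469 L.
[OH^-] = 0.001495/0.08469 = 0.01765 M, so pOH = 1.75 and pH = 14.00 - 1.75 = 12.25.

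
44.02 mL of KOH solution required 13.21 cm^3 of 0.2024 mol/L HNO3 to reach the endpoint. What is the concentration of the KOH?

n(HNO3) delivered = 0.2024 x 0.01321 = 0.002674 mol.
For a 1:1 reaction, n(KOH) = 0.002674 mol.
[KOH] = 0.002674 mol / 0.04402 L = 0.0607 M.

0.0607 M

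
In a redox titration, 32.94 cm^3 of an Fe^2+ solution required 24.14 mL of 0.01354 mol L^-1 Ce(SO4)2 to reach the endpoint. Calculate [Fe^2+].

0.00992 M

n(Ce(SO4)2) = 0.01354 x 0.02414 = 0.0003269 mol.
From the balanced equation, 1 mol Ce(SO4)2 reacts with 1 mol Fe^2+, so n(Fe^2+) = 0.0003269 x 1/1 = 0.0003269 mol.
[Fe^2+] = 0.0003269 / 0.03294 L = 0.00992 M.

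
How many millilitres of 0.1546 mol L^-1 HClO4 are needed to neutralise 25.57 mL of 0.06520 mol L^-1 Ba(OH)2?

n(Ba(OH)2) = 0.06520 mol/L x 0.02557 L = 0.001667 mol.
The neutralisation is 1 Ba(OH)2 : 2 HClO4, so n(HClO4) = 0.001667 x 2/1 = 0.003334 mol.
V(HClO4) = 0.003334 / 0.1546 = 0.02157 L = 21.6 mL.

21.6 mL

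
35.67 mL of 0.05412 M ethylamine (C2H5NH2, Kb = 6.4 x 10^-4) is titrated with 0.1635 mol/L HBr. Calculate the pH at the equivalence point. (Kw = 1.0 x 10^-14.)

n(C2H5NH2) = 0.05412 x 0.03567 = 0.001930 mol; V(HBr) at equivalence = 0.001930/0.1635 = 0.01181 L.
At equivalence the base is fully converted to C2H5NH3+; total volume = 0.04748 L, so [C2H5NH3+] = 0.001930/0.04748 = 0.04066 M.
Ka(C2H5NH3+) = Kw/Kb = 1.0e-14 / 6.4 x 10^-4 = 1.56e-11.
[H^+] = sqrt(Ka x [C2H5NH3+]) = sqrt(1.56e-11 x 0.04066) = 7.97e-7 M.
pH = -log(7.97e-7) = 6.10.

6.10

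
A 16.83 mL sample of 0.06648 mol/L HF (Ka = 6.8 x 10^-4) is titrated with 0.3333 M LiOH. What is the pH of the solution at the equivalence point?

7.96

n(HF) = 0.06648 x 0.01683 = 0.001119 mol; V(LiOH) at equivalence = 0.001119/0.3333 = 0.003357 L.
At equivalence all the acid is converted to F-; total volume = 0.01683 + 0.003357 = 0.02019 L, so [F-] = 0.001119/0.02019 = 0.05542 M.
Kb = Kw/Ka = 1.0e-14 / 6.8 x 10^-4 = 1.47e-11.
[OH^-] = sqrt(Kb x [F-]) = sqrt(1.47e-11 x 0.05542) = 9.03e-7 M.
pOH = 6.04, so pH = 14.00 - 6.04 = 7.96.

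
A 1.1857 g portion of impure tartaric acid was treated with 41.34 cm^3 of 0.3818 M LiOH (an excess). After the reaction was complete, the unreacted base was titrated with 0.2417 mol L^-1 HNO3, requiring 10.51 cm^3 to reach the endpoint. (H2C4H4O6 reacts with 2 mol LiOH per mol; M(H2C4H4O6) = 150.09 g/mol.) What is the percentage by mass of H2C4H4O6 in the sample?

Total n(LiOH) added = 0.3818 x 0.04134 = 0.01578 mol.
n(HNO3) used = 0.2417 x 0.01051 = 0.002540 mol, which equals the excess n(LiOH).
So n(LiOH) consumed by the sample = 0.01578 - 0.002540 = 0.01324 mol.
n(H2C4H4O6) = 0.01324 / 2 = 0.006622 mol.
mass H2C4H4O6 = 0.006622 x 150.09 = 0.9938 g, so %H2C4H4O6 = 0.9938/1.1857 x 100 = 83.8%.

83.8%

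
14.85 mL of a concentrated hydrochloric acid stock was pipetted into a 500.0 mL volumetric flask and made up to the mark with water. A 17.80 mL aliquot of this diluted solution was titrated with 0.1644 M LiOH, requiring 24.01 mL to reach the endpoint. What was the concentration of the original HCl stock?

7.47 M

n(LiOH) = 0.1644 x 0.02401 = 0.003947 mol.
n(HCl) in the aliquot = 0.003947 mol.
[diluted HCl] = 0.003947 / 0.01780 = 0.2218 M.
Dilution factor = 500.0/14.85 = 33.67, so [stock] = 0.2218 x 33.67 = 7.47 M.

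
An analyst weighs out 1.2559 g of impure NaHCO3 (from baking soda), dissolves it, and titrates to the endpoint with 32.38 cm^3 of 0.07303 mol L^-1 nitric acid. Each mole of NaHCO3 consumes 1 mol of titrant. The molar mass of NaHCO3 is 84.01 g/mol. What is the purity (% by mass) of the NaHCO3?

15.8%

n(HNO3) = 0.07303 x 0.03238 = 0.002365 mol.
n(NaHCO3) = 0.002365 / 1 = 0.002365 mol.
mass of NaHCO3 = 0.002365 x 84.01 = 0.1987 g.
% purity = 0.1987 / 1.2559 x 100 = 15.8%.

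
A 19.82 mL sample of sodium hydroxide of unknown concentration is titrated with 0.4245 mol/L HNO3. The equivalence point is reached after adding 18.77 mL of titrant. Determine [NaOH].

n(HNO3) delivered = 0.4245 x 0.01877 = 0.007968 mol.
For a 1:1 reaction, n(NaOH) = 0.007968 mol.
[NaOH] = 0.007968 mol / 0.01982 L = 0.402 M.

0.402 M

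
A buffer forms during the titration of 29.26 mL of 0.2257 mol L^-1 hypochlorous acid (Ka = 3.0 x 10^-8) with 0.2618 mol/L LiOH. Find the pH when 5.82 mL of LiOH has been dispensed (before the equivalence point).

7.00

Initial n(HClO) = 0.2257 x 0.02926 = 0.006604 mol.
n(LiOH) added = 0.2618 x 0.005820 = 0.001524 mol, converting that many moles of HClO to ClO-.
Remaining n(HClO) = 0.005080 mol; n(ClO-) = 0.001524 mol.
By Henderson-Hasselbalch, pH = pKa + log([A^-]/[HA]) = 7.52 + log(0.001524/0.005080) = 7.52 + (-0.52) = 7.00.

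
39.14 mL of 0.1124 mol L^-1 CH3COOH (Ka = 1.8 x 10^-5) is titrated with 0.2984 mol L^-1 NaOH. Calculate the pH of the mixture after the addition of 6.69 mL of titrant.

4.66

Initial n(CH3COOH) = 0.1124 x 0.03914 = 0.004399 mol.
n(NaOH) added = 0.2984 x 0.006690 = 0.001996 mol, converting that many moles of CH3COOH to CH3COO-.
Remaining n(CH3COOH) = 0.002403 mol; n(CH3COO-) = 0.001996 mol.
By Henderson-Hasselbalch, pH = pKa + log([A^-]/[HA]) = 4.74 + log(0.001996/0.002403) = 4.74 + (-0.08) = 4.66.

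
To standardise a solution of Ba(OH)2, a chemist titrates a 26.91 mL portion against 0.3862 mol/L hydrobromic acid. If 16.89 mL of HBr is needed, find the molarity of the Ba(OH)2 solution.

0.121 M

n(HBr) delivered = 0.3862 x 0.01689 = 0.006523 mol.
The reaction is 1 Ba(OH)2 + 2 HBr, so n(Ba(OH)2) = 0.006523 x 1/2 = 0.003261 mol.
[Ba(OH)2] = 0.003261 mol / 0.02691 L = 0.121 M.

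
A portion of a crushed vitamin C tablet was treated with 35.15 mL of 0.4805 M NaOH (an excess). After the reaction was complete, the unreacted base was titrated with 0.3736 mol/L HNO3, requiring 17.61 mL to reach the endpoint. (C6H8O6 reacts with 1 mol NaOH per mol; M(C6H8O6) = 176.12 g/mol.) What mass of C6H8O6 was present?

1.82 g

Total n(NaOH) added = 0.4805 x 0.03515 = 0.01689 mol.
n(HNO3) used = 0.3736 x 0.01761 = 0.006579 mol, which equals the excess n(NaOH).
So n(NaOH) consumed by the sample = 0.01689 - 0.006579 = 0.01031 mol.
n(C6H8O6) = 0.01031 / 1 = 0.01031 mol.
mass = 0.01031 mol x 176.12 g/mol = 1.82 g.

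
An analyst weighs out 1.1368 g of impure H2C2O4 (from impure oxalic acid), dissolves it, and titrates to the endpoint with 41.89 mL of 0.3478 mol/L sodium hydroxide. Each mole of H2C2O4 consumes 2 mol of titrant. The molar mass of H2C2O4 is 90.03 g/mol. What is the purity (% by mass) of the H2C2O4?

n(NaOH) = 0.3478 x 0.04189 = 0.01457 mol.
n(H2C2O4) = 0.01457 / 2 = 0.007285 mol.
mass of H2C2O4 = 0.007285 x 90.03 = 0.6558 g.
% purity = 0.6558 / 1.1368 x 100 = 57.7%.

57.7%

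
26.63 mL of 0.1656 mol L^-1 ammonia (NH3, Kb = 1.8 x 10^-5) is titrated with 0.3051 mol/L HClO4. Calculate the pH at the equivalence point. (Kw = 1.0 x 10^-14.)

5.11

n(NH3) = 0.1656 x 0.02663 = 0.004410 mol; V(HClO4) at equivalence = 0.004410/0.3051 = 0.01445 L.
At equivalence the base is fully converted to NH4+; total volume = 0.04108 L, so [NH4+] = 0.004410/0.04108 = 0.1073 M.
Ka(NH4+) = Kw/Kb = 1.0e-14 / 1.8 x 10^-5 = 5.56e-10.
[H^+] = sqrt(Ka x [NH4+]) = sqrt(5.56e-10 x 0.1073) = 7.72e-6 M.
pH = -log(7.72e-6) = 5.11.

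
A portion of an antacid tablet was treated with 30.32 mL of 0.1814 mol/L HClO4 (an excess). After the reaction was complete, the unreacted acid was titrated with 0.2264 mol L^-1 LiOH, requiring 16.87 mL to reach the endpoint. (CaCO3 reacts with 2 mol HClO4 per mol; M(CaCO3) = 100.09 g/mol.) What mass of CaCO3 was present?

0.0841 g

Total n(HClO4) added = 0.1814 x 0.03032 = 0.005500 mol.
n(LiOH) used = 0.2264 x 0.01687 = 0.003819 mol, which equals the excess n(HClO4).
So n(HClO4) consumed by the sample = 0.005500 - 0.003819 = 0.001681 mol.
n(CaCO3) = 0.001681 / 2 = 0.0008403 mol.
mass = 0.0008403 mol x 100.09 g/mol = 0.0841 g.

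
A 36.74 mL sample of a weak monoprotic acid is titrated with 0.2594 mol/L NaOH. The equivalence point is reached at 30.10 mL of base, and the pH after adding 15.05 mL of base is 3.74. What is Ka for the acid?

15.05 mL is half of the equivalence volume, so this is the half-equivalence point where [HA] = [A^-].
At half-equivalence pH = pKa, so pKa = 3.74.
Ka = 10^(-3.74) = 1.8 x 10^-4.

1.8 x 10^-4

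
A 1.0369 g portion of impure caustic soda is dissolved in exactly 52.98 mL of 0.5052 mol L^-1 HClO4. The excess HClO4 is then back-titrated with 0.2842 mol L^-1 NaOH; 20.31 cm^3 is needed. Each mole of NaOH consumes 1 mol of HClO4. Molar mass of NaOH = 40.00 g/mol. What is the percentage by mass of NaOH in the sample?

Total n(HClO4) added = 0.5052 x 0.05298 = 0.02677 mol.
n(NaOH) used = 0.2842 x 0.02031 = 0.005772 mol, which equals the excess n(HClO4).
So n(HClO4) consumed by the sample = 0.02677 - 0.005772 = 0.02099 mol.
n(NaOH) = 0.02099 / 1 = 0.02099 mol.
mass NaOH = 0.02099 x 40.00 = 0.8397 g, so %NaOH = 0.8397/1.0369 x 100 = 81.0%.

81.0%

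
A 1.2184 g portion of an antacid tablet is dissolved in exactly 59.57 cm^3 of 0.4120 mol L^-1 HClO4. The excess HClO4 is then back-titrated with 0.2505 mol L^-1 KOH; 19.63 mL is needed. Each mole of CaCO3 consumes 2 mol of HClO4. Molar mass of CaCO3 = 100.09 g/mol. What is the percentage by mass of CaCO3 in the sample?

Total n(HClO4) added = 0.4120 x 0.05957 = 0.02454 mol.
n(KOH) used = 0.2505 x 0.01963 = 0.004917 mol, which equals the excess n(HClO4).
So n(HClO4) consumed by the sample = 0.02454 - 0.004917 = 0.01963 mol.
n(CaCO3) = 0.01963 / 2 = 0.009813 mol.
mass CaCO3 = 0.009813 x 100.09 = 0.9822 g, so %CaCO3 = 0.9822/1.2184 x 100 = 80.6%.

80.6%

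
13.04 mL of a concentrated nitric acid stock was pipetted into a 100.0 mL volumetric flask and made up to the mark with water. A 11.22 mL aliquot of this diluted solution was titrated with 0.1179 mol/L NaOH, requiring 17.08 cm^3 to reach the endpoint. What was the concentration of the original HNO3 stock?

1.38 M

n(NaOH) = 0.1179 x 0.01708 = 0.002014 mol.
n(HNO3) in the aliquot = 0.002014 mol.
[diluted HNO3] = 0.002014 / 0.01122 = 0.1795 M.
Dilution factor = 100.0/13.04 = 7.669, so [stock] = 0.1795 x 7.669 = 1.38 M.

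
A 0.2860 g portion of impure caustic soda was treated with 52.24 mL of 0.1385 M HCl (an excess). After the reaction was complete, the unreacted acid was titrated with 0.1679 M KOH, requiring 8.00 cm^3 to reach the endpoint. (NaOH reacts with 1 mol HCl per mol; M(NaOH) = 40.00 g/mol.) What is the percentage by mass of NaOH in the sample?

Total n(HCl) added = 0.1385 x 0.05224 = 0.007235 mol.
n(KOH) used = 0.1679 x 0.008000 = 0.001343 mol, which equals the excess n(HCl).
So n(HCl) consumed by the sample = 0.007235 - 0.001343 = 0.005892 mol.
n(NaOH) = 0.005892 / 1 = 0.005892 mol.
mass NaOH = 0.005892 x 40.00 = 0.2357 g, so %NaOH = 0.2357/0.2860 x 100 = 82.4%.

82.4%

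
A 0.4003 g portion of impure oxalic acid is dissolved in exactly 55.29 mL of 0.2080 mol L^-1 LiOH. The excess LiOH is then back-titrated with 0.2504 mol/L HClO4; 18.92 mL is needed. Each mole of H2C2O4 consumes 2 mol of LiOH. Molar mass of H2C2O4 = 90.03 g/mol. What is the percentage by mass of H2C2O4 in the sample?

Total n(LiOH) added = 0.2080 x 0.05529 = 0.01150 mol.
n(HClO4) used = 0.2504 x 0.01892 = 0.004738 mol, which equals the excess n(LiOH).
So n(LiOH) consumed by the sample = 0.01150 - 0.004738 = 0.006763 mol.
n(H2C2O4) = 0.006763 / 2 = 0.003381 mol.
mass H2C2O4 = 0.003381 x 90.03 = 0.3044 g, so %H2C2O4 = 0.3044/0.4003 x 100 = 76.0%.

76.0%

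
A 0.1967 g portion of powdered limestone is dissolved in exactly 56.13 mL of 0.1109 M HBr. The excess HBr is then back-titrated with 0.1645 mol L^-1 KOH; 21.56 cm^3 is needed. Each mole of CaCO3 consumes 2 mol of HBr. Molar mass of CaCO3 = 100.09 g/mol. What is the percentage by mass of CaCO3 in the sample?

68.1%

Total n(HBr) added = 0.1109 x 0.05613 = 0.006225 mol.
n(KOH) used = 0.1645 x 0.02156 = 0.003547 mol, which equals the excess n(HBr).
So n(HBr) consumed by the sample = 0.006225 - 0.003547 = 0.002678 mol.
n(CaCO3) = 0.002678 / 2 = 0.001339 mol.
mass CaCO3 = 0.001339 x 100.09 = 0.1340 g, so %CaCO3 = 0.1340/0.1967 x 100 = 68.1%.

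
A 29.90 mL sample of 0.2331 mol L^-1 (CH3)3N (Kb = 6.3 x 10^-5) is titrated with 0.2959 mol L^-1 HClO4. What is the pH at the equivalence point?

5.34

n((CH3)3N) = 0.2331 x 0.02990 = 0.006970 mol; V(HClO4) at equivalence = 0.006970/0.2959 = 0.02355 L.
At equivalence the base is fully converted to (CH3)3NH+; total volume = 0.05345 L, so [(CH3)3NH+] = 0.006970/0.05345 = 0.1304 M.
Ka((CH3)3NH+) = Kw/Kb = 1.0e-14 / 6.3 x 10^-5 = 1.59e-10.
[H^+] = sqrt(Ka x [(CH3)3NH+]) = sqrt(1.59e-10 x 0.1304) = 4.55e-6 M.
pH = -log(4.55e-6) = 5.34.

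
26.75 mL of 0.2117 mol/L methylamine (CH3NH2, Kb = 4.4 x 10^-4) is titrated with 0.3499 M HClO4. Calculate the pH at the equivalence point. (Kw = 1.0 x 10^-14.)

n(CH3NH2) = 0.2117 x 0.02675 = 0.005663 mol; V(HClO4) at equivalence = 0.005663/0.3499 = 0.01618 L.
At equivalence the base is fully converted to CH3NH3+; total volume = 0.04293 L, so [CH3NH3+] = 0.005663/0.04293 = 0.1319 M.
Ka(CH3NH3+) = Kw/Kb = 1.0e-14 / 4.4 x 10^-4 = 2.27e-11.
[H^+] = sqrt(Ka x [CH3NH3+]) = sqrt(2.27e-11 x 0.1319) = 1.73e-6 M.
pH = -log(1.73e-6) = 5.76.

5.76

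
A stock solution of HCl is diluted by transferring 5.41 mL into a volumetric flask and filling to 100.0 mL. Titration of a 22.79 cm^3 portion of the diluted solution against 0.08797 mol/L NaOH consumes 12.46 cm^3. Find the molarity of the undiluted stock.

n(NaOH) = 0.08797 x 0.01246 = 0.001096 mol.
n(HCl) in the aliquot = 0.001096 mol.
[diluted HCl] = 0.001096 / 0.02279 = 0.04810 M.
Dilution factor = 100.0/5.410 = 18.48, so [stock] = 0.04810 x 18.48 = 0.889 M.

0.889 M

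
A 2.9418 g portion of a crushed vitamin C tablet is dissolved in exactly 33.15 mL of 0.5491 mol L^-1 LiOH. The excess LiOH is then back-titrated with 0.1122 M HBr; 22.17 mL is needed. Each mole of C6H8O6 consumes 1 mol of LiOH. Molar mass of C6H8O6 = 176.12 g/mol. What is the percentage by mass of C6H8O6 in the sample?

Total n(LiOH) added = 0.5491 x 0.03315 = 0.01820 mol.
n(HBr) used = 0.1122 x 0.02217 = 0.002487 mol, which equals the excess n(LiOH).
So n(LiOH) consumed by the sample = 0.01820 - 0.002487 = 0.01572 mol.
n(C6H8O6) = 0.01572 / 1 = 0.01572 mol.
mass C6H8O6 = 0.01572 x 176.12 = 2.768 g, so %C6H8O6 = 2.768/2.9418 x 100 = 94.1%.

94.1%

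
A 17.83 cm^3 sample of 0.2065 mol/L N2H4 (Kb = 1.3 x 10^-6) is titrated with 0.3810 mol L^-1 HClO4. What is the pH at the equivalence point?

4.49

n(N2H4) = 0.2065 x 0.01783 = 0.003682 mol; V(HClO4) at equivalence = 0.003682/0.3810 = 0.009664 L.
At equivalence the base is fully converted to N2H5+; total volume = 0.02749 L, so [N2H5+] = 0.003682/0.02749 = 0.1339 M.
Ka(N2H5+) = Kw/Kb = 1.0e-14 / 1.3 x 10^-6 = 7.69e-9.
[H^+] = sqrt(Ka x [N2H5+]) = sqrt(7.69e-9 x 0.1339) = 3.21e-5 M.
pH = -log(3.21e-5) = 4.49.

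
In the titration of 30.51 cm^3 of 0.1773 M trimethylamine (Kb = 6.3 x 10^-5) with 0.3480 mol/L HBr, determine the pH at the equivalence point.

5.36

n((CH3)3N) = 0.1773 x 0.03051 = 0.005409 mol; V(HBr) at equivalence = 0.005409/0.3480 = 0.01554 L.
At equivalence the base is fully converted to (CH3)3NH+; total volume = 0.04605 L, so [(CH3)3NH+] = 0.005409/0.04605 = 0.1175 M.
Ka((CH3)3NH+) = Kw/Kb = 1.0e-14 / 6.3 x 10^-5 = 1.59e-10.
[H^+] = sqrt(Ka x [(CH3)3NH+]) = sqrt(1.59e-10 x 0.1175) = 4.32e-6 M.
pH = -log(4.32e-6) = 5.36.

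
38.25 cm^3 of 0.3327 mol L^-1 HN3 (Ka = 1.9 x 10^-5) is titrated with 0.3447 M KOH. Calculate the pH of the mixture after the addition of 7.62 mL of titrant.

Initial n(HN3) = 0.3327 x 0.03825 = 0.01273 mol.
n(KOH) added = 0.3447 x 0.007620 = 0.002627 mol, converting that many moles of HN3 to N3-.
Remaining n(HN3) = 0.01010 mol; n(N3-) = 0.002627 mol.
By Henderson-Hasselbalch, pH = pKa + log([A^-]/[HA]) = 4.72 + log(0.002627/0.01010) = 4.72 + (-0.58) = 4.14.

4.14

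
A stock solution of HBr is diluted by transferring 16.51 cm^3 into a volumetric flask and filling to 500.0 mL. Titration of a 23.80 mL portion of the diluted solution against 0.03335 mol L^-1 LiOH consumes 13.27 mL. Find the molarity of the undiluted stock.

n(LiOH) = 0.03335 x 0.01327 = 0.0004426 mol.
n(HBr) in the aliquot = 0.0004426 mol.
[diluted HBr] = 0.0004426 / 0.02380 = 0.01859 M.
Dilution factor = 500.0/16.51 = 30.28, so [stock] = 0.01859 x 30.28 = 0.563 M.

0.563 M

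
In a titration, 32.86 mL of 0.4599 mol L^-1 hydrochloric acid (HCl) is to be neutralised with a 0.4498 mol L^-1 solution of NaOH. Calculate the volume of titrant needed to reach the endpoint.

n(HCl) = 0.4599 mol/L x 0.03286 L = 0.01511 mol.
At equivalence n(NaOH) = n(HCl) = 0.01511 mol.
V(NaOH) = 0.01511 / 0.4498 = 0.03360 L = 33.6 mL.

33.6 mL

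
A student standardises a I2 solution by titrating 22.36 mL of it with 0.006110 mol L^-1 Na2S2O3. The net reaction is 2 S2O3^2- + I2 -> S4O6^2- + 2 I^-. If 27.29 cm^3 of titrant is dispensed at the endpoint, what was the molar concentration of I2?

n(Na2S2O3) = 0.006110 x 0.02729 = 0.0001667 mol.
From the balanced equation, 2 mol Na2S2O3 reacts with 1 mol I2, so n(I2) = 0.0001667 x 1/2 = 8.337e-5 mol.
[I2] = 8.337e-5 / 0.02236 L = 0.00373 M.

0.00373 M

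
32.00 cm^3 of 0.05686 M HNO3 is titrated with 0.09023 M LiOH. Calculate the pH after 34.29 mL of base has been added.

12.28

n(acid) = 0.05686 x 0.03200 = 0.001820 mol; n(LiOH) added = 0.09023 x 0.03429 = 0.003094 mol.
Base is in excess by 0.003094 - 0.001820 = 0.001274 mol in a total volume of 0.06629 L.
[OH^-] = 0.001274/0.06629 = 0.01923 M, so pOH = 1.72 and pH = 14.00 - 1.72 = 12.28.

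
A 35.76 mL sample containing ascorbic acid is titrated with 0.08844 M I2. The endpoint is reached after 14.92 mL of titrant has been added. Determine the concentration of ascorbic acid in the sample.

n(I2) = 0.08844 x 0.01492 = 0.001320 mol.
From the balanced equation, 1 mol I2 reacts with 1 mol ascorbic acid, so n(ascorbic acid) = 0.001320 x 1/1 = 0.001320 mol.
[ascorbic acid] = 0.001320 / 0.03576 L = 0.0369 M.

0.0369 M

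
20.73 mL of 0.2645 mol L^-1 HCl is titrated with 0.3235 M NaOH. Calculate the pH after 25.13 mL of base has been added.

12.76

n(acid) = 0.2645 x 0.02073 = 0.005483 mol; n(NaOH) added = 0.3235 x 0.02513 = 0.008130 mol.
Base is in excess by 0.008130 - 0.005483 = 0.002646 mol in a total volume of 0.04586 L.
[OH^-] = 0.002646/0.04586 = 0.05771 M, so pOH = 1.24 and pH = 14.00 - 1.24 = 12.76.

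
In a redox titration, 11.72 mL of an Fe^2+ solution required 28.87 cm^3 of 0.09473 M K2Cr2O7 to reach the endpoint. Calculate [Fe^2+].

1.40 M

n(K2Cr2O7) = 0.09473 x 0.02887 = 0.002735 mol.
From the balanced equation, 1 mol K2Cr2O7 reacts with 6 mol Fe^2+, so n(Fe^2+) = 0.002735 x 6/1 = 0.01641 mol.
[Fe^2+] = 0.01641 / 0.01172 L = 1.40 M.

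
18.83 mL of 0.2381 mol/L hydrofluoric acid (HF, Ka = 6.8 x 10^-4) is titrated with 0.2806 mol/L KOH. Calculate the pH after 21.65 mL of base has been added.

12.59

n(acid) = 0.2381 x 0.01883 = 0.004483 mol; n(KOH) added = 0.2806 x 0.02165 = 0.006075 mol.
Base is in excess by 0.006075 - 0.004483 = 0.001592 mol in a total volume of 0.04048 L.
[OH^-] = 0.001592/0.04048 = 0.03932 M, so pOH = 1.41 and pH = 14.00 - 1.41 = 12.59.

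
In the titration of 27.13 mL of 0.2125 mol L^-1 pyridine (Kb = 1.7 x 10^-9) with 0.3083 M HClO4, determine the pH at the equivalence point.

n(C5H5N) = 0.2125 x 0.02713 = 0.005765 mol; V(HClO4) at equivalence = 0.005765/0.3083 = 0.01870 L.
At equivalence the base is fully converted to C5H5NH+; total volume = 0.04583 L, so [C5H5NH+] = 0.005765/0.04583 = 0.1258 M.
Ka(C5H5NH+) = Kw/Kb = 1.0e-14 / 1.7 x 10^-9 = 5.88e-6.
[H^+] = sqrt(Ka x [C5H5NH+]) = sqrt(5.88e-6 x 0.1258) = 0.000860 M.
pH = -log(0.000860) = 3.07.

3.07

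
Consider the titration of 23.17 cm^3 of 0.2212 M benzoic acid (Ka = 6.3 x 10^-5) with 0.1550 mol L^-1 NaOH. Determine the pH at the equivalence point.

8.58

n(C6H5COOH) = 0.2212 x 0.02317 = 0.005125 mol; V(NaOH) at equivalence = 0.005125/0.1550 = 0.03307 L.
At equivalence all the acid is converted to C6H5COO-; total volume = 0.02317 + 0.03307 = 0.05624 L, so [C6H5COO-] = 0.005125/0.05624 = 0.09114 M.
Kb = Kw/Ka = 1.0e-14 / 6.3 x 10^-5 = 1.59e-10.
[OH^-] = sqrt(Kb x [C6H5COO-]) = sqrt(1.59e-10 x 0.09114) = 3.80e-6 M.
pOH = 5.42, so pH = 14.00 - 5.42 = 8.58.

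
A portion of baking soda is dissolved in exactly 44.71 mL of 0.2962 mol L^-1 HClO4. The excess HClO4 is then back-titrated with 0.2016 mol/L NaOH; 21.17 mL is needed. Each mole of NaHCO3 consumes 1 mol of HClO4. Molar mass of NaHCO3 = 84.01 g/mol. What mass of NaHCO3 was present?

Total n(HClO4) added = 0.2962 x 0.04471 = 0.01324 mol.
n(NaOH) used = 0.2016 x 0.02117 = 0.004268 mol, which equals the excess n(HClO4).
So n(HClO4) consumed by the sample = 0.01324 - 0.004268 = 0.008975 mol.
n(NaHCO3) = 0.008975 / 1 = 0.008975 mol.
mass = 0.008975 mol x 84.01 g/mol = 0.754 g.

0.754 g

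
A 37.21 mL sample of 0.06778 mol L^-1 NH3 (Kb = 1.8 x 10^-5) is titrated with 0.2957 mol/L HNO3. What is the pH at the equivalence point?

5.26

n(NH3) = 0.06778 x 0.03721 = 0.002522 mol; V(HNO3) at equivalence = 0.002522/0.2957 = 0.008529 L.
At equivalence the base is fully converted to NH4+; total volume = 0.04574 L, so [NH4+] = 0.002522/0.04574 = 0.05514 M.
Ka(NH4+) = Kw/Kb = 1.0e-14 / 1.8 x 10^-5 = 5.56e-10.
[H^+] = sqrt(Ka x [NH4+]) = sqrt(5.56e-10 x 0.05514) = 5.53e-6 M.
pH = -log(5.53e-6) = 5.26.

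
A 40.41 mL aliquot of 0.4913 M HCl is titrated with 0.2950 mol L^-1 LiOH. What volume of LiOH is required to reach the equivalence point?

n(HCl) = 0.4913 mol/L x 0.04041 L = 0.01985 mol.
At equivalence n(LiOH) = n(HCl) = 0.01985 mol.
V(LiOH) = 0.01985 / 0.2950 = 0.06730 L = 67.3 mL.

67.3 mL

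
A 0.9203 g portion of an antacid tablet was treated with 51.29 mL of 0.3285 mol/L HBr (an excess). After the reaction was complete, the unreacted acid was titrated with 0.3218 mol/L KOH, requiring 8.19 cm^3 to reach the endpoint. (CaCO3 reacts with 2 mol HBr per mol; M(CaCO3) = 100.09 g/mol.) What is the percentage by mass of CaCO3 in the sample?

77.3%

Total n(HBr) added = 0.3285 x 0.05129 = 0.01685 mol.
n(KOH) used = 0.3218 x 0.008190 = 0.002636 mol, which equals the excess n(HBr).
So n(HBr) consumed by the sample = 0.01685 - 0.002636 = 0.01421 mol.
n(CaCO3) = 0.01421 / 2 = 0.007107 mol.
mass CaCO3 = 0.007107 x 100.09 = 0.7113 g, so %CaCO3 = 0.7113/0.9203 x 100 = 77.3%.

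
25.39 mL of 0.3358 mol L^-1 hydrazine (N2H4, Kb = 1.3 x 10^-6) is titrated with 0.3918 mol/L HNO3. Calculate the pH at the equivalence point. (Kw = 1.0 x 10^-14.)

4.43

n(N2H4) = 0.3358 x 0.02539 = 0.008526 mol; V(HNO3) at equivalence = 0.008526/0.3918 = 0.02176 L.
At equivalence the base is fully converted to N2H5+; total volume = 0.04715 L, so [N2H5+] = 0.008526/0.04715 = 0.1808 M.
Ka(N2H5+) = Kw/Kb = 1.0e-14 / 1.3 x 10^-6 = 7.69e-9.
[H^+] = sqrt(Ka x [N2H5+]) = sqrt(7.69e-9 x 0.1808) = 3.73e-5 M.
pH = -log(3.73e-5) = 4.43.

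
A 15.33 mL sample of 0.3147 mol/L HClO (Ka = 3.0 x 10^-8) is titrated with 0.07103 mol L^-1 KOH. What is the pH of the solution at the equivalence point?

n(HClO) = 0.3147 x 0.01533 = 0.004824 mol; V(KOH) at equivalence = 0.004824/0.07103 = 0.06792 L.
At equivalence all the acid is converted to ClO-; total volume = 0.01533 + 0.06792 = 0.08325 L, so [ClO-] = 0.004824/0.08325 = 0.05795 M.
Kb = Kw/Ka = 1.0e-14 / 3.0 x 10^-8 = 3.33e-7.
[OH^-] = sqrt(Kb x [ClO-]) = sqrt(3.33e-7 x 0.05795) = 0.000139 M.
pOH = 3.86, so pH = 14.00 - 3.86 = 10.14.

10.14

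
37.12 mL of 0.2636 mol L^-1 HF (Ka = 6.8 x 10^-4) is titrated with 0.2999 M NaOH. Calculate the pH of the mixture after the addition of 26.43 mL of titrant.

Initial n(HF) = 0.2636 x 0.03712 = 0.009785 mol.
n(NaOH) added = 0.2999 x 0.02643 = 0.007926 mol, converting that many moles of HF to F-.
Remaining n(HF) = 0.001858 mol; n(F-) = 0.007926 mol.
By Henderson-Hasselbalch, pH = pKa + log([A^-]/[HA]) = 3.17 + log(0.007926/0.001858) = 3.17 + (+0.63) = 3.80.

3.80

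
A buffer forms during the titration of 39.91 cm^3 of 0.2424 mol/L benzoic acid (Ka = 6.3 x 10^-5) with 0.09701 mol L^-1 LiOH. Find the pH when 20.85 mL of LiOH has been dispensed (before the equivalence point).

3.62

Initial n(C6H5COOH) = 0.2424 x 0.03991 = 0.009674 mol.
n(LiOH) added = 0.09701 x 0.02085 = 0.002023 mol, converting that many moles of C6H5COOH to C6H5COO-.
Remaining n(C6H5COOH) = 0.007652 mol; n(C6H5COO-) = 0.002023 mol.
By Henderson-Hasselbalch, pH = pKa + log([A^-]/[HA]) = 4.20 + log(0.002023/0.007652) = 4.20 + (-0.58) = 3.62.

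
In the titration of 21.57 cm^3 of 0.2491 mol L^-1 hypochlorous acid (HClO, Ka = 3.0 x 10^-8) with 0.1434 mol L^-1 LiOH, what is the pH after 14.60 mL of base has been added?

7.33

Initial n(HClO) = 0.2491 x 0.02157 = 0.005373 mol.
n(LiOH) added = 0.1434 x 0.01460 = 0.002094 mol, converting that many moles of HClO to ClO-.
Remaining n(HClO) = 0.003279 mol; n(ClO-) = 0.002094 mol.
By Henderson-Hasselbalch, pH = pKa + log([A^-]/[HA]) = 7.52 + log(0.002094/0.003279) = 7.52 + (-0.19) = 7.33.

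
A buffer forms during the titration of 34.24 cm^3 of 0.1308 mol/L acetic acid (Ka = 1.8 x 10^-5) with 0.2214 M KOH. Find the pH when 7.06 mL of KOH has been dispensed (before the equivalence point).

Initial n(CH3COOH) = 0.1308 x 0.03424 = 0.004479 mol.
n(KOH) added = 0.2214 x 0.007060 = 0.001563 mol, converting that many moles of CH3COOH to CH3COO-.
Remaining n(CH3COOH) = 0.002916 mol; n(CH3COO-) = 0.001563 mol.
By Henderson-Hasselbalch, pH = pKa + log([A^-]/[HA]) = 4.74 + log(0.001563/0.002916) = 4.74 + (-0.27) = 4.47.

4.47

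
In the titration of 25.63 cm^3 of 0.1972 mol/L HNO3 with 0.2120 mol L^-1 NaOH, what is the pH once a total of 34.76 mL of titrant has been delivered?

n(acid) = 0.1972 x 0.02563 = 0.005054 mol; n(NaOH) added = 0.2120 x 0.03476 = 0.007369 mol.
Base is in excess by 0.007369 - 0.005054 = 0.002315 mol in a total volume of 0.06039 L.
[OH^-] = 0.002315/0.06039 = 0.03833 M, so pOH = 1.42 and pH = 14.00 - 1.42 = 12.58.

12.58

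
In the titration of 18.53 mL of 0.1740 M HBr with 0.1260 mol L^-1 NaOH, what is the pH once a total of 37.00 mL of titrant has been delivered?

12.41

n(acid) = 0.1740 x 0.01853 = 0.003224 mol; n(NaOH) added = 0.1260 x 0.03700 = 0.004662 mol.
Base is in excess by 0.004662 - 0.003224 = 0.001438 mol in a total volume of 0.05553 L.
[OH^-] = 0.001438/0.05553 = 0.02589 M, so pOH = 1.59 and pH = 14.00 - 1.59 = 12.41.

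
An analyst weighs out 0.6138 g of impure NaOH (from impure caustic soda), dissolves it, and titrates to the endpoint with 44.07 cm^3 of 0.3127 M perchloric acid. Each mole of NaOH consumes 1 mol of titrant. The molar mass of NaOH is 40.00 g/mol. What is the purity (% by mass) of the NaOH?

89.8%

n(HClO4) = 0.3127 x 0.04407 = 0.01378 mol.
n(NaOH) = 0.01378 / 1 = 0.01378 mol.
mass of NaOH = 0.01378 x 40.00 = 0.5512 g.
% purity = 0.5512 / 0.6138 x 100 = 89.8%.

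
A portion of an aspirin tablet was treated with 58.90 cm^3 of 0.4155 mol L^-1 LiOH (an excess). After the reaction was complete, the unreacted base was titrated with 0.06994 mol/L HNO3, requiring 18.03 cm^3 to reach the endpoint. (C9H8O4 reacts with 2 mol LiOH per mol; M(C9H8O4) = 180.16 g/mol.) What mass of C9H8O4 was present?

2.09 g

Total n(LiOH) added = 0.4155 x 0.05890 = 0.02447 mol.
n(HNO3) used = 0.06994 x 0.01803 = 0.001261 mol, which equals the excess n(LiOH).
So n(LiOH) consumed by the sample = 0.02447 - 0.001261 = 0.02321 mol.
n(C9H8O4) = 0.02321 / 2 = 0.01161 mol.
mass = 0.01161 mol x 180.16 g/mol = 2.09 g.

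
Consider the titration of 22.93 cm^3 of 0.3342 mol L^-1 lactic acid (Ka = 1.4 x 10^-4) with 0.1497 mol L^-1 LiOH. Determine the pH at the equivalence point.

8.43

n(HC3H5O3) = 0.3342 x 0.02293 = 0.007663 mol; V(LiOH) at equivalence = 0.007663/0.1497 = 0.05119 L.
At equivalence all the acid is converted to C3H5O3-; total volume = 0.02293 + 0.05119 = 0.07412 L, so [C3H5O3-] = 0.007663/0.07412 = 0.1034 M.
Kb = Kw/Ka = 1.0e-14 / 1.4 x 10^-4 = 7.14e-11.
[OH^-] = sqrt(Kb x [C3H5O3-]) = sqrt(7.14e-11 x 0.1034) = 2.72e-6 M.
pOH = 5.57, so pH = 14.00 - 5.57 = 8.43.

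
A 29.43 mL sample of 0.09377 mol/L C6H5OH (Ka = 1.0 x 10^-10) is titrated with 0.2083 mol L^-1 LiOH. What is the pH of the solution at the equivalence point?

11.41

n(C6H5OH) = 0.09377 x 0.02943 = 0.002760 mol; V(LiOH) at equivalence = 0.002760/0.2083 = 0.01325 L.
At equivalence all the acid is converted to C6H5O-; total volume = 0.02943 + 0.01325 = 0.04268 L, so [C6H5O-] = 0.002760/0.04268 = 0.06466 M.
Kb = Kw/Ka = 1.0e-14 / 1.0 x 10^-10 = 0.000100.
[OH^-] = sqrt(Kb x [C6H5O-]) = sqrt(0.000100 x 0.06466) = 0.00254 M.
pOH = 2.59, so pH = 14.00 - 2.59 = 11.41.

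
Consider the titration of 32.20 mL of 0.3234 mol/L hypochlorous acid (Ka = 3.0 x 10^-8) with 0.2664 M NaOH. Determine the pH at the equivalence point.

10.34

n(HClO) = 0.3234 x 0.03220 = 0.01041 mol; V(NaOH) at equivalence = 0.01041/0.2664 = 0.03909 L.
At equivalence all the acid is converted to ClO-; total volume = 0.03220 + 0.03909 = 0.07129 L, so [ClO-] = 0.01041/0.07129 = 0.1461 M.
Kb = Kw/Ka = 1.0e-14 / 3.0 x 10^-8 = 3.33e-7.
[OH^-] = sqrt(Kb x [ClO-]) = sqrt(3.33e-7 x 0.1461) = 0.000221 M.
pOH = 3.66, so pH = 14.00 - 3.66 = 10.34.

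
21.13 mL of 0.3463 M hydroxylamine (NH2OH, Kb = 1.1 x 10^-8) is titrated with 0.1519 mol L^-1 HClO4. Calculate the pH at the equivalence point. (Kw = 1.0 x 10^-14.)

3.51

n(NH2OH) = 0.3463 x 0.02113 = 0.007317 mol; V(HClO4) at equivalence = 0.007317/0.1519 = 0.04817 L.
At equivalence the base is fully converted to NH3OH+; total volume = 0.06930 L, so [NH3OH+] = 0.007317/0.06930 = 0.1056 M.
Ka(NH3OH+) = Kw/Kb = 1.0e-14 / 1.1 x 10^-8 = 9.09e-7.
[H^+] = sqrt(Ka x [NH3OH+]) = sqrt(9.09e-7 x 0.1056) = 0.000310 M.
pH = -log(0.000310) = 3.51.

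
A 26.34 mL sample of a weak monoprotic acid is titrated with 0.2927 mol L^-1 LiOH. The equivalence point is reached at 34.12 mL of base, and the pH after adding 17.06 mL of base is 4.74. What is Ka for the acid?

1.8 x 10^-5

17.06 mL is half of the equivalence volume, so this is the half-equivalence point where [HA] = [A^-].
At half-equivalence pH = pKa, so pKa = 4.74.
Ka = 10^(-4.74) = 1.8 x 10^-5.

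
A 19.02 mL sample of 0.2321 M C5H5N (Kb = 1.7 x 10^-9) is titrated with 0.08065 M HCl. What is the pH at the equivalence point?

3.23

n(C5H5N) = 0.2321 x 0.01902 = 0.004415 mol; V(HCl) at equivalence = 0.004415/0.08065 = 0.05474 L.
At equivalence the base is fully converted to C5H5NH+; total volume = 0.07376 L, so [C5H5NH+] = 0.004415/0.07376 = 0.05985 M.
Ka(C5H5NH+) = Kw/Kb = 1.0e-14 / 1.7 x 10^-9 = 5.88e-6.
[H^+] = sqrt(Ka x [C5H5NH+]) = sqrt(5.88e-6 x 0.05985) = 0.000593 M.
pH = -log(0.000593) = 3.23.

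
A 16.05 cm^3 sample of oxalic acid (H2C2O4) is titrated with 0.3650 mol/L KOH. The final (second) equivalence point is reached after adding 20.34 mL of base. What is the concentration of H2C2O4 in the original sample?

0.231 M

n(KOH) = 0.3650 x 0.02034 = 0.007424 mol.
At the final (second) equivalence point, 2 mol OH^- react per mol H2C2O4, so n(H2C2O4) = 0.007424 / 2 = 0.003712 mol.
[H2C2O4] = 0.003712 / 0.01605 L = 0.231 M.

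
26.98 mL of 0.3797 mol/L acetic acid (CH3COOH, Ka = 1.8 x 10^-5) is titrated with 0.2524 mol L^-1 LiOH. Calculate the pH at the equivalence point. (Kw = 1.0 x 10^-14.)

n(CH3COOH) = 0.3797 x 0.02698 = 0.01024 mol; V(LiOH) at equivalence = 0.01024/0.2524 = 0.04059 L.
At equivalence all the acid is converted to CH3COO-; total volume = 0.02698 + 0.04059 = 0.06757 L, so [CH3COO-] = 0.01024/0.06757 = 0.1516 M.
Kb = Kw/Ka = 1.0e-14 / 1.8 x 10^-5 = 5.56e-10.
[OH^-] = sqrt(Kb x [CH3COO-]) = sqrt(5.56e-10 x 0.1516) = 9.18e-6 M.
pOH = 5.04, so pH = 14.00 - 5.04 = 8.96.

8.96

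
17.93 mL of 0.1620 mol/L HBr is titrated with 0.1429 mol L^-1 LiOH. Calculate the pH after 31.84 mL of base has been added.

12.52

n(acid) = 0.1620 x 0.01793 = 0.002905 mol; n(LiOH) added = 0.1429 x 0.03184 = 0.004550 mol.
Base is in excess by 0.004550 - 0.002905 = 0.001645 mol in a total volume of 0.04977 L.
[OH^-] = 0.001645/0.04977 = 0.03306 M, so pOH = 1.48 and pH = 14.00 - 1.48 = 12.52.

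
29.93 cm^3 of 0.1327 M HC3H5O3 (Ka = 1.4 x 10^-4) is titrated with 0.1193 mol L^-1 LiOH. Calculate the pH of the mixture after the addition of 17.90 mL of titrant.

3.92

Initial n(HC3H5O3) = 0.1327 x 0.02993 = 0.003972 mol.
n(LiOH) added = 0.1193 x 0.01790 = 0.002135 mol, converting that many moles of HC3H5O3 to C3H5O3-.
Remaining n(HC3H5O3) = 0.001836 mol; n(C3H5O3-) = 0.002135 mol.
By Henderson-Hasselbalch, pH = pKa + log([A^-]/[HA]) = 3.85 + log(0.002135/0.001836) = 3.85 + (+0.07) = 3.92.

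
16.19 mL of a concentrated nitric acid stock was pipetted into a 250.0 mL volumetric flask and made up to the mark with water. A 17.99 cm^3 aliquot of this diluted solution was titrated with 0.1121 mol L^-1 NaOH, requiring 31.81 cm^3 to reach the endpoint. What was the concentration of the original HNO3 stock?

n(NaOH) = 0.1121 x 0.03181 = 0.003566 mol.
n(HNO3) in the aliquot = 0.003566 mol.
[diluted HNO3] = 0.003566 / 0.01799 = 0.1982 M.
Dilution factor = 250.0/16.19 = 15.44, so [stock] = 0.1982 x 15.44 = 3.06 M.

3.06 M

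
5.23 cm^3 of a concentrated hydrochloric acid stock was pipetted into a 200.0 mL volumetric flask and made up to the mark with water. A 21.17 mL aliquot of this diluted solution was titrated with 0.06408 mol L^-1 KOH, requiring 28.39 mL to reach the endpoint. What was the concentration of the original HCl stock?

n(KOH) = 0.06408 x 0.02839 = 0.001819 mol.
n(HCl) in the aliquot = 0.001819 mol.
[diluted HCl] = 0.001819 / 0.02117 = 0.08593 M.
Dilution factor = 200.0/5.230 = 38.24, so [stock] = 0.08593 x 38.24 = 3.29 M.

3.29 M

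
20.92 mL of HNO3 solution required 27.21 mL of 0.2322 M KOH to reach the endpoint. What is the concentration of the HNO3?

0.302 M

n(KOH) delivered = 0.2322 x 0.02721 = 0.006318 mol.
For a 1:1 reaction, n(HNO3) = 0.006318 mol.
[HNO3] = 0.006318 mol / 0.02092 L = 0.302 M.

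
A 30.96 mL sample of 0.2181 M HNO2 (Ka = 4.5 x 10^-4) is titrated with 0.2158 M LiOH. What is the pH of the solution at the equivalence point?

n(HNO2) = 0.2181 x 0.03096 = 0.006752 mol; V(LiOH) at equivalence = 0.006752/0.2158 = 0.03129 L.
At equivalence all the acid is converted to NO2-; total volume = 0.03096 + 0.03129 = 0.06225 L, so [NO2-] = 0.006752/0.06225 = 0.1085 M.
Kb = Kw/Ka = 1.0e-14 / 4.5 x 10^-4 = 2.22e-11.
[OH^-] = sqrt(Kb x [NO2-]) = sqrt(2.22e-11 x 0.1085) = 1.55e-6 M.
pOH = 5.81, so pH = 14.00 - 5.81 = 8.19.

8.19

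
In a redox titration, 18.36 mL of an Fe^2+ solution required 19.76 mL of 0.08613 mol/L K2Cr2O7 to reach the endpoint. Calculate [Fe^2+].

n(K2Cr2O7) = 0.08613 x 0.01976 = 0.001702 mol.
From the balanced equation, 1 mol K2Cr2O7 reacts with 6 mol Fe^2+, so n(Fe^2+) = 0.001702 x 6/1 = 0.01021 mol.
[Fe^2+] = 0.01021 / 0.01836 L = 0.556 M.

0.556 M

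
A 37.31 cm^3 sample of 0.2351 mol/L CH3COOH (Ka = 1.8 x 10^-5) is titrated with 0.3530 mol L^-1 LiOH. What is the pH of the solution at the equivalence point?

8.95

n(CH3COOH) = 0.2351 x 0.03731 = 0.008772 mol; V(LiOH) at equivalence = 0.008772/0.3530 = 0.02485 L.
At equivalence all the acid is converted to CH3COO-; total volume = 0.03731 + 0.02485 = 0.06216 L, so [CH3COO-] = 0.008772/0.06216 = 0.1411 M.
Kb = Kw/Ka = 1.0e-14 / 1.8 x 10^-5 = 5.56e-10.
[OH^-] = sqrt(Kb x [CH3COO-]) = sqrt(5.56e-10 x 0.1411) = 8.85e-6 M.
pOH = 5.05, so pH = 14.00 - 5.05 = 8.95.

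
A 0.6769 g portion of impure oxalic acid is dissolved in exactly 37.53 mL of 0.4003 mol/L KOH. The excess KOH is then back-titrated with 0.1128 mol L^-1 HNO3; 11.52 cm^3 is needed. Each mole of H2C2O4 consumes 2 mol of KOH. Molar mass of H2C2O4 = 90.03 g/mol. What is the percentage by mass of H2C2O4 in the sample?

Total n(KOH) added = 0.4003 x 0.03753 = 0.01502 mol.
n(HNO3) used = 0.1128 x 0.01152 = 0.001299 mol, which equals the excess n(KOH).
So n(KOH) consumed by the sample = 0.01502 - 0.001299 = 0.01372 mol.
n(H2C2O4) = 0.01372 / 2 = 0.006862 mol.
mass H2C2O4 = 0.006862 x 90.03 = 0.6178 g, so %H2C2O4 = 0.6178/0.6769 x 100 = 91.3%.

91.3%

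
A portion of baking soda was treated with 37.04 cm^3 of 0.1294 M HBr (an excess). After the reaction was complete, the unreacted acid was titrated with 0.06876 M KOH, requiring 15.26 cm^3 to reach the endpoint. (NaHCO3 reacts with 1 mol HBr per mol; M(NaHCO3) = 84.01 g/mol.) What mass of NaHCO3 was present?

0.315 g

Total n(HBr) added = 0.1294 x 0.03704 = 0.004793 mol.
n(KOH) used = 0.06876 x 0.01526 = 0.001049 mol, which equals the excess n(HBr).
So n(HBr) consumed by the sample = 0.004793 - 0.001049 = 0.003744 mol.
n(NaHCO3) = 0.003744 / 1 = 0.003744 mol.
mass = 0.003744 mol x 84.01 g/mol = 0.315 g.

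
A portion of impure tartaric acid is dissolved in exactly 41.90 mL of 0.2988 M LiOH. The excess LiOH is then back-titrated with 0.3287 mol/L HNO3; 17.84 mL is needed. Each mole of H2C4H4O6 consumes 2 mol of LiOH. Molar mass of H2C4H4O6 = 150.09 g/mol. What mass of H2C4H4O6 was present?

0.499 g

Total n(LiOH) added = 0.2988 x 0.04190 = 0.01252 mol.
n(HNO3) used = 0.3287 x 0.01784 = 0.005864 mol, which equals the excess n(LiOH).
So n(LiOH) consumed by the sample = 0.01252 - 0.005864 = 0.006656 mol.
n(H2C4H4O6) = 0.006656 / 2 = 0.003328 mol.
mass = 0.003328 mol x 150.09 g/mol = 0.499 g.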